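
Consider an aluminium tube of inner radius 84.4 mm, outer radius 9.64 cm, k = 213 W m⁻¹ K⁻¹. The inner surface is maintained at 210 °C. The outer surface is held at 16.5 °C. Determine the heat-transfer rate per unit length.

Q' = 1.95×10^6 W/m

Q' = 2πk·ΔT/ln(r₂/r₁) = 2π × 213 × 193.5 / ln(0.0964/0.0844) = 1.95×10^6 W/m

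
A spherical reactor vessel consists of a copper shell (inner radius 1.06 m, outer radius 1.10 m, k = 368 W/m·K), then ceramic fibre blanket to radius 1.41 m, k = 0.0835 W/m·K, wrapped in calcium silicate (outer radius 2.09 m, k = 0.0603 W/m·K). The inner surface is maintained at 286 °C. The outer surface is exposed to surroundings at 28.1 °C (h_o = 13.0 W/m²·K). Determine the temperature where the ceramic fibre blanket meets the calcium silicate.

T = 187 °C

Treat each layer as a resistance in series:
  R_copper = (1/1.06 − 1/1.10)/(4πk) = 0.03431/(4π·368) = 7.418×10^-6 K/W
  R_ceramic fibre blanket = (1/1.10 − 1/1.41)/(4πk) = 0.1999/(4π·0.0835) = 0.1905 K/W
  R_calcium silicate = (1/1.41 − 1/2.09)/(4πk) = 0.2308/(4π·0.0603) = 0.3045 K/W
  R_conv,out = 1/(4πr²h) = 1/(4π·2.09²·13.0) = 0.001401 K/W
ΣR = 7.418×10^-6 + 0.1905 + 0.3045 + 0.001401 = 0.4964 K/W
Q = ΔT/ΣR = (286 °C − 28.1 °C)/0.4964 = 519.5 W
From the inner boundary to the ceramic fibre blanket/calcium silicate interface, ΣR_partial = 0.1905 K/W.
T_interface = T_in − Q·ΣR_partial = 286 °C − (519.5)(0.1905) = 187 °C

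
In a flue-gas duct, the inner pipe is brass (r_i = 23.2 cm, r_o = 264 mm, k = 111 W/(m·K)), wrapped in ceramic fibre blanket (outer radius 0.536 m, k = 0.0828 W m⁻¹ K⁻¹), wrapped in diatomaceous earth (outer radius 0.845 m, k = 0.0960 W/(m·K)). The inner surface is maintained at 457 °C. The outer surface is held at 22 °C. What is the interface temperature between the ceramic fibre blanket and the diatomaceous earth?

T = 177 °C

Resistance network (inner→outer):
  R'_brass = ln(0.264/0.232)/(2πk) = 0.1292/(2π·111) = 1.853×10^-4 m·K/W
  R'_ceramic fibre blanket = ln(0.536/0.264)/(2πk) = 0.7082/(2π·0.0828) = 1.361 m·K/W
  R'_diatomaceous earth = ln(0.845/0.536)/(2πk) = 0.4552/(2π·0.0960) = 0.7547 m·K/W
ΣR = 1.853×10^-4 + 1.361 + 0.7547 = 2.116 m·K/W
Q' = ΔT/ΣR = (457 °C − 22 °C)/2.116 = 205.6 W/m
From the inner boundary to the ceramic fibre blanket/diatomaceous earth interface, ΣR_partial = 1.361 m·K/W.
T_interface = T_in − Q'·ΣR_partial = 457 °C − (205.6)(1.361) = 177 °C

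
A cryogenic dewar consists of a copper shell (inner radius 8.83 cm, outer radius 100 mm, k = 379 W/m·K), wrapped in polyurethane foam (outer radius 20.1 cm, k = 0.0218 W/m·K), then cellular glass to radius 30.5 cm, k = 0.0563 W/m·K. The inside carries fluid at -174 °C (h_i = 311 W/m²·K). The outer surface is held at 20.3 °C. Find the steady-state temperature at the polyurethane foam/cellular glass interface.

T = -2.1 °C

Resistance network (inner→outer):
  R_conv,in = 1/(4πr²h) = 1/(4π·0.0883²·311) = 0.03282 K/W
  R_copper = (1/0.0883 − 1/0.100)/(4πk) = 1.325/(4π·379) = 2.782×10^-4 K/W
  R_polyurethane foam = (1/0.100 − 1/0.201)/(4πk) = 5.025/(4π·0.0218) = 18.34 K/W
  R_cellular glass = (1/0.201 − 1/0.305)/(4πk) = 1.696/(4π·0.0563) = 2.398 K/W
ΣR = 0.03282 + 2.782×10^-4 + 18.34 + 2.398 = 20.77 K/W
Q = ΔT/ΣR = (-174 °C − 20.3 °C)/20.77 = -9.355 W
From the inner boundary to the polyurethane foam/cellular glass interface, ΣR_partial = 18.37 K/W.
T_interface = T_in − Q·ΣR_partial = -174 °C − (-9.355)(18.37) = -2.1 °C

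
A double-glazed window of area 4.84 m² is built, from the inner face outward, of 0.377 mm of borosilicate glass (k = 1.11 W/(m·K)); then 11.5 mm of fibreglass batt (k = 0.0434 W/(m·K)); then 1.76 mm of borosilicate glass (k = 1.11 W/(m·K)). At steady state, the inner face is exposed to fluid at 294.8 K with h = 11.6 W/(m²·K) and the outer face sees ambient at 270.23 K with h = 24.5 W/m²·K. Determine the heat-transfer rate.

Series thermal resistances, inner to outer:
  R_conv,in = 1/(hA) = 1/(11.6·4.84) = 0.01781 K/W
  R_borosilicate glass = L/(kA) = 3.77×10^-4/(1.11·4.84) = 7.017×10^-5 K/W
  R_fibreglass batt = L/(kA) = 0.0115/(0.0434·4.84) = 0.05475 K/W
  R_borosilicate glass = L/(kA) = 0.00176/(1.11·4.84) = 3.276×10^-4 K/W
  R_conv,out = 1/(hA) = 1/(24.5·4.84) = 0.008433 K/W
ΣR = 0.01781 + 7.017×10^-5 + 0.05475 + 3.276×10^-4 + 0.008433 = 0.08139 K/W
Q = ΔT/ΣR = (294.8 K − 270.23 K)/0.08139 = 302 W

Q = 302 W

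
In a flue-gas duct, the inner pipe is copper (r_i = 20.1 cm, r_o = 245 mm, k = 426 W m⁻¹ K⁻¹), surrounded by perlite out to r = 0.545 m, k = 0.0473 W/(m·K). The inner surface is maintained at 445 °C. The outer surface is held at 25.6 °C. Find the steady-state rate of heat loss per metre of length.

Treat each layer as a resistance in series:
  R'_copper = ln(0.245/0.201)/(2πk) = 0.1980/(2π·426) = 7.396×10^-5 m·K/W
  R'_perlite = ln(0.545/0.245)/(2πk) = 0.7995/(2π·0.0473) = 2.690 m·K/W
ΣR = 7.396×10^-5 + 2.690 = 2.690 m·K/W
Q' = ΔT/ΣR = (445 °C − 25.6 °C)/2.690 = 156 W/m

Q' = 156 W/m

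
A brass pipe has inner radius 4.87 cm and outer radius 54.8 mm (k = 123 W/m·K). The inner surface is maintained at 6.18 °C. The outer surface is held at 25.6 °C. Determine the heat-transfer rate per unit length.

Q' = 2πk·ΔT/ln(r₂/r₁) = 2π × 123 × 19.42 / ln(0.0548/0.0487) = 1.27×10^5 W/m

Q' = 1.27×10^5 W/m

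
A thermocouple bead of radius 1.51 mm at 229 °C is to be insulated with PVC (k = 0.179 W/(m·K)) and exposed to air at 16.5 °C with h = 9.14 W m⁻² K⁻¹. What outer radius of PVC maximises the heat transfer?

For a sphere, r_cr = 2k_ins/h = 2·0.179/9.14 = 0.0392 m = 3.92 cm

r_cr = 3.92 cm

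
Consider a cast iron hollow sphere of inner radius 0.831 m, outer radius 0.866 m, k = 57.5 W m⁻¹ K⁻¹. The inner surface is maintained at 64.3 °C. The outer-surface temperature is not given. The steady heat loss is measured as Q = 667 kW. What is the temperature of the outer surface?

Sum the resistances:
  R_cast iron = (1/0.831 − 1/0.866)/(4πk) = 0.04864/(4π·57.5) = 6.731×10^-5 K/W
ΣR = 6.731×10^-5 K/W
ΔT = Q·ΣR = 6.67×10^5 × 6.731×10^-5 = 44.90 K
Heat flows outward, so T_out = T_in − ΔT = 64.3 − 44.90 = 19.4 °C

T_out = 19.4 °C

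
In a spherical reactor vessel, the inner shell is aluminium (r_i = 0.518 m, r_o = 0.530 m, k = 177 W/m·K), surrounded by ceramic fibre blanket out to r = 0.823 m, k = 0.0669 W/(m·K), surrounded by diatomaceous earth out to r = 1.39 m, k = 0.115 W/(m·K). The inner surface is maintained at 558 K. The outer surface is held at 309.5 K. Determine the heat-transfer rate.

Q = 218 W

Series thermal resistances, inner to outer:
  R_aluminium = (1/0.518 − 1/0.530)/(4πk) = 0.04371/(4π·177) = 1.965×10^-5 K/W
  R_ceramic fibre blanket = (1/0.530 − 1/0.823)/(4πk) = 0.6717/(4π·0.0669) = 0.7990 K/W
  R_diatomaceous earth = (1/0.823 − 1/1.39)/(4πk) = 0.4956/(4π·0.115) = 0.3430 K/W
ΣR = 1.965×10^-5 + 0.7990 + 0.3430 = 1.142 K/W
Q = ΔT/ΣR = (558 K − 309.5 K)/1.142 = 218 W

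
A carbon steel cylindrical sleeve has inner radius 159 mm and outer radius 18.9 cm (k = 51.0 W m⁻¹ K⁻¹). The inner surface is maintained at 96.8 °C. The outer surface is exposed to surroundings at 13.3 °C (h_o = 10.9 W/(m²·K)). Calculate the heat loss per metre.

Q' = 1070 W/m

Resistance network (inner→outer):
  R'_carbon steel = ln(0.189/0.159)/(2πk) = 0.1728/(2π·51.0) = 5.394×10^-4 m·K/W
  R'_conv,out = 1/(2πr h) = 1/(2π·0.189·10.9) = 0.07726 m·K/W
ΣR = 5.394×10^-4 + 0.07726 = 0.07780 m·K/W
Q' = ΔT/ΣR = (96.8 °C − 13.3 °C)/0.07780 = 1070 W/m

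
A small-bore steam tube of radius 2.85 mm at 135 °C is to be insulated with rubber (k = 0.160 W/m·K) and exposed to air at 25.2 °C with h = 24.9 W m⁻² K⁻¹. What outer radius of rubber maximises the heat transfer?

r_cr = 0.643 cm

For a cylinder, r_cr = k_ins/h = 0.160/24.9 = 0.00643 m = 0.643 cm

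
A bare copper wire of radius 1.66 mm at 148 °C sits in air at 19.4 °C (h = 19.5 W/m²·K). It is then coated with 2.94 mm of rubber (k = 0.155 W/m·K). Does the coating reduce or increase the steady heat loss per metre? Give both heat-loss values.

increases: 26.2 → 45.6 W/m

Critical radius for a cylinder: r_cr = k/h = 0.00795 m = 0.795 cm.
Outer radius after coating: r₂ = 0.00166 + 0.00294 = 0.00460 m.
Since r₁ < r_cr and r₂ ≤ r_cr, the coating moves toward the maximum at r_cr — heat loss rises.
Bare: R = 1/(2πr₁h) = 4.917 m·K/W; Q = 128.6/4.917 = 26.2 W/m.
Coated: R = R_cond + R_conv = 2.821 m·K/W; Q = 128.6/2.821 = 45.6 W/m.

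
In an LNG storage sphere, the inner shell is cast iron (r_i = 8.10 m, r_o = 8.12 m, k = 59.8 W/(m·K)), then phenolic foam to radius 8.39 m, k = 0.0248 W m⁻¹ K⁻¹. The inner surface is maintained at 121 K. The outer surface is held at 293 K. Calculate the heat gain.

Q = 13500 W

Series thermal resistances, inner to outer:
  R_cast iron = (1/8.10 − 1/8.12)/(4πk) = 3.041×10^-4/(4π·59.8) = 4.046×10^-7 K/W
  R_phenolic foam = (1/8.12 − 1/8.39)/(4πk) = 0.003963/(4π·0.0248) = 0.01272 K/W
ΣR = 4.046×10^-7 + 0.01272 = 0.01272 K/W
Q = ΔT/ΣR = (121 K − 293 K)/0.01272 = -13500 W
(Negative Q ⇒ heat flows inward; heat gain = 13500 W.)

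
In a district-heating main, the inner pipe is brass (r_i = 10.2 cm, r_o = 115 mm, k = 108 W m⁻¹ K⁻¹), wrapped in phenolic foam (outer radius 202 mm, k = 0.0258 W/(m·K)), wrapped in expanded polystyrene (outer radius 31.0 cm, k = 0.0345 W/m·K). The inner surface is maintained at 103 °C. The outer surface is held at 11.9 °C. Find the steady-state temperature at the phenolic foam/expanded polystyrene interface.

T = 44.9 °C

Treat each layer as a resistance in series:
  R'_brass = ln(0.115/0.102)/(2πk) = 0.1200/(2π·108) = 1.768×10^-4 m·K/W
  R'_phenolic foam = ln(0.202/0.115)/(2πk) = 0.5633/(2π·0.0258) = 3.475 m·K/W
  R'_expanded polystyrene = ln(0.310/0.202)/(2πk) = 0.4283/(2π·0.0345) = 1.976 m·K/W
ΣR = 1.768×10^-4 + 3.475 + 1.976 = 5.451 m·K/W
Q' = ΔT/ΣR = (103 °C − 11.9 °C)/5.451 = 16.71 W/m
From the inner boundary to the phenolic foam/expanded polystyrene interface, ΣR_partial = 3.475 m·K/W.
T_interface = T_in − Q'·ΣR_partial = 103 °C − (16.71)(3.475) = 44.9 °C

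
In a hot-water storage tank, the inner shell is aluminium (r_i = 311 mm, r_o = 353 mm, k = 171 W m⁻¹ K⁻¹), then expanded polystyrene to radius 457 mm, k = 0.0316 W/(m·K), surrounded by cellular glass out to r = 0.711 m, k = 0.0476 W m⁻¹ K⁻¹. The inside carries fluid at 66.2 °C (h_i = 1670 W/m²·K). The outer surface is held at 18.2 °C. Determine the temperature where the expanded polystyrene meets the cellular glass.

T = 39.6 °C

Resistance network (inner→outer):
  R_conv,in = 1/(4πr²h) = 1/(4π·0.311²·1670) = 4.927×10^-4 K/W
  R_aluminium = (1/0.311 − 1/0.353)/(4πk) = 0.3826/(4π·171) = 1.780×10^-4 K/W
  R_expanded polystyrene = (1/0.353 − 1/0.457)/(4πk) = 0.6447/(4π·0.0316) = 1.623 K/W
  R_cellular glass = (1/0.457 − 1/0.711)/(4πk) = 0.7817/(4π·0.0476) = 1.307 K/W
ΣR = 4.927×10^-4 + 1.780×10^-4 + 1.623 + 1.307 = 2.931 K/W
Q = ΔT/ΣR = (66.2 °C − 18.2 °C)/2.931 = 16.38 W
From the inner boundary to the expanded polystyrene/cellular glass interface, ΣR_partial = 1.624 K/W.
T_interface = T_in − Q·ΣR_partial = 66.2 °C − (16.38)(1.624) = 39.6 °C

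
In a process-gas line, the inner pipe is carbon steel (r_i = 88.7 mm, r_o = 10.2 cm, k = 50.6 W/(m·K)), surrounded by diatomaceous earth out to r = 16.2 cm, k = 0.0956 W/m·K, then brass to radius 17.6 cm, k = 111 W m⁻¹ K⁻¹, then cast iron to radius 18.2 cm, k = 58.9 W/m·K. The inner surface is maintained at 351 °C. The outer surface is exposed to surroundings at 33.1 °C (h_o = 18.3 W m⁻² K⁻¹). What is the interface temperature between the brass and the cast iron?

Series thermal resistances, inner to outer:
  R'_carbon steel = ln(0.102/0.0887)/(2πk) = 0.1397/(2π·50.6) = 4.394×10^-4 m·K/W
  R'_diatomaceous earth = ln(0.162/0.102)/(2πk) = 0.4626/(2π·0.0956) = 0.7702 m·K/W
  R'_brass = ln(0.176/0.162)/(2πk) = 0.08289/(2π·111) = 1.188×10^-4 m·K/W
  R'_cast iron = ln(0.182/0.176)/(2πk) = 0.03352/(2π·58.9) = 9.058×10^-5 m·K/W
  R'_conv,out = 1/(2πr h) = 1/(2π·0.182·18.3) = 0.04779 m·K/W
ΣR = 4.394×10^-4 + 0.7702 + 1.188×10^-4 + 9.058×10^-5 + 0.04779 = 0.8186 m·K/W
Q' = ΔT/ΣR = (351 °C − 33.1 °C)/0.8186 = 388.3 W/m
From the inner boundary to the brass/cast iron interface, ΣR_partial = 0.7708 m·K/W.
T_interface = T_in − Q'·ΣR_partial = 351 °C − (388.3)(0.7708) = 51.7 °C

T = 51.7 °C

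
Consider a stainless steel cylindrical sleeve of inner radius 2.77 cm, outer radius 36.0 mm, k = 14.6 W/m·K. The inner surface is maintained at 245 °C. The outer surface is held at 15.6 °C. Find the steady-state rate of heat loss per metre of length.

Q' = 80.3 kW/m

Q' = 2πk·ΔT/ln(r₂/r₁) = 2π × 14.6 × 229.4 / ln(0.0360/0.0277) = 80300 W/m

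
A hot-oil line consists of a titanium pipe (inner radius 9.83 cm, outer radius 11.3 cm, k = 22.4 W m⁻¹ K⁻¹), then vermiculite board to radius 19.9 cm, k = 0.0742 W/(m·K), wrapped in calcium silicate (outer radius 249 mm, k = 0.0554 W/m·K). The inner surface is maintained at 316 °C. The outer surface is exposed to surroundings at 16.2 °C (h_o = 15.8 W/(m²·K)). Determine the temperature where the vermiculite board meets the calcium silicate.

Treat each layer as a resistance in series:
  R'_titanium = ln(0.113/0.0983)/(2πk) = 0.1394/(2π·22.4) = 9.902×10^-4 m·K/W
  R'_vermiculite board = ln(0.199/0.113)/(2πk) = 0.5659/(2π·0.0742) = 1.214 m·K/W
  R'_calcium silicate = ln(0.249/0.199)/(2πk) = 0.2241/(2π·0.0554) = 0.6439 m·K/W
  R'_conv,out = 1/(2πr h) = 1/(2π·0.249·15.8) = 0.04045 m·K/W
ΣR = 9.902×10^-4 + 1.214 + 0.6439 + 0.04045 = 1.899 m·K/W
Q' = ΔT/ΣR = (316 °C − 16.2 °C)/1.899 = 157.9 W/m
From the inner boundary to the vermiculite board/calcium silicate interface, ΣR_partial = 1.215 m·K/W.
T_interface = T_in − Q'·ΣR_partial = 316 °C − (157.9)(1.215) = 124 °C

T = 124 °C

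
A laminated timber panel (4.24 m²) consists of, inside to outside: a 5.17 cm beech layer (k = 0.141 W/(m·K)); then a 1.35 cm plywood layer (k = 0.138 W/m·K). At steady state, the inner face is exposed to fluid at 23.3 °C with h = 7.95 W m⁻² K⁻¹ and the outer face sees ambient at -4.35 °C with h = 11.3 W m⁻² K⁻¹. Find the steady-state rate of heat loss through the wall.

Series thermal resistances, inner to outer:
  R_conv,in = 1/(hA) = 1/(7.95·4.24) = 0.02967 K/W
  R_beech = L/(kA) = 0.0517/(0.141·4.24) = 0.08648 K/W
  R_plywood = L/(kA) = 0.0135/(0.138·4.24) = 0.02307 K/W
  R_conv,out = 1/(hA) = 1/(11.3·4.24) = 0.02087 K/W
ΣR = 0.02967 + 0.08648 + 0.02307 + 0.02087 = 0.1601 K/W
Q = ΔT/ΣR = (23.3 °C − -4.35 °C)/0.1601 = 173 W

Q = 173 W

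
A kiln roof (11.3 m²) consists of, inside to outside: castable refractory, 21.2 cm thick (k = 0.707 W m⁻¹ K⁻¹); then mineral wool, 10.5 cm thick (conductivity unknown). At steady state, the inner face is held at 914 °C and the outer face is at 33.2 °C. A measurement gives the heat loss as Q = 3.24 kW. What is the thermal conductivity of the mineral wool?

ΣR = ΔT/Q = |914 − 33.2|/3240 = 0.2719 K/W
Known resistances:
  R_castable refractory = L/(kA) = 0.212/(0.707·11.3) = 0.02654 K/W
R_mineral wool = ΣR − ΣR_known = 0.2719 − 0.02654 = 0.2454 K/W
L/(kA) = 0.2454 ⇒ k = 0.105/(0.2454·11.3) = 0.0379 W/m·K

k = 0.0379 W/m·K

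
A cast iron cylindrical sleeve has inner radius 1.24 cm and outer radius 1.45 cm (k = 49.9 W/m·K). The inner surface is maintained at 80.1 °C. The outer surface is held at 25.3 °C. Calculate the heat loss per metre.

Q' = 2πk·ΔT/ln(r₂/r₁) = 2π × 49.9 × 54.8 / ln(0.0145/0.0124) = 1.10×10^5 W/m

Q' = 1.10×10^5 W/m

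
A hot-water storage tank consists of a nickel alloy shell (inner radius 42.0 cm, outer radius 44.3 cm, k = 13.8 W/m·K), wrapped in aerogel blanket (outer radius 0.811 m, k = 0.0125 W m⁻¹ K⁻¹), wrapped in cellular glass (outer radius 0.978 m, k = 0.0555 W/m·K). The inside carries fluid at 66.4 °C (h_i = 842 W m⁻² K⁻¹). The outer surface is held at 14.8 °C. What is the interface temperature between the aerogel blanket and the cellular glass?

Series thermal resistances, inner to outer:
  R_conv,in = 1/(4πr²h) = 1/(4π·0.420²·842) = 5.358×10^-4 K/W
  R_nickel alloy = (1/0.420 − 1/0.443)/(4πk) = 0.1236/(4π·13.8) = 7.128×10^-4 K/W
  R_aerogel blanket = (1/0.443 − 1/0.811)/(4πk) = 1.024/(4π·0.0125) = 6.521 K/W
  R_cellular glass = (1/0.811 − 1/0.978)/(4πk) = 0.2106/(4π·0.0555) = 0.3019 K/W
ΣR = 5.358×10^-4 + 7.128×10^-4 + 6.521 + 0.3019 = 6.824 K/W
Q = ΔT/ΣR = (66.4 °C − 14.8 °C)/6.824 = 7.562 W
From the inner boundary to the aerogel blanket/cellular glass interface, ΣR_partial = 6.522 K/W.
T_interface = T_in − Q·ΣR_partial = 66.4 °C − (7.562)(6.522) = 17.1 °C

T = 17.1 °C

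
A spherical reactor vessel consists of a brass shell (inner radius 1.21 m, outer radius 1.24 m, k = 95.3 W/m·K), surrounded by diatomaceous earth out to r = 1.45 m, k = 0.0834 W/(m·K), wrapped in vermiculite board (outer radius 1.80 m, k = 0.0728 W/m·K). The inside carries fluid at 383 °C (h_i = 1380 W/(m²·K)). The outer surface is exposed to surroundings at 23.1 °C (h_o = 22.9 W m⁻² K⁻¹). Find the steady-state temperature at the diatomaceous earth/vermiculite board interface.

Series thermal resistances, inner to outer:
  R_conv,in = 1/(4πr²h) = 1/(4π·1.21²·1380) = 3.939×10^-5 K/W
  R_brass = (1/1.21 − 1/1.24)/(4πk) = 0.01999/(4π·95.3) = 1.670×10^-5 K/W
  R_diatomaceous earth = (1/1.24 − 1/1.45)/(4πk) = 0.1168/(4π·0.0834) = 0.1114 K/W
  R_vermiculite board = (1/1.45 − 1/1.80)/(4πk) = 0.1341/(4π·0.0728) = 0.1466 K/W
  R_conv,out = 1/(4πr²h) = 1/(4π·1.80²·22.9) = 0.001073 K/W
ΣR = 3.939×10^-5 + 1.670×10^-5 + 0.1114 + 0.1466 + 0.001073 = 0.2591 K/W
Q = ΔT/ΣR = (383 °C − 23.1 °C)/0.2591 = 1389 W
From the inner boundary to the diatomaceous earth/vermiculite board interface, ΣR_partial = 0.1115 K/W.
T_interface = T_in − Q·ΣR_partial = 383 °C − (1389)(0.1115) = 228 °C

T = 228 °C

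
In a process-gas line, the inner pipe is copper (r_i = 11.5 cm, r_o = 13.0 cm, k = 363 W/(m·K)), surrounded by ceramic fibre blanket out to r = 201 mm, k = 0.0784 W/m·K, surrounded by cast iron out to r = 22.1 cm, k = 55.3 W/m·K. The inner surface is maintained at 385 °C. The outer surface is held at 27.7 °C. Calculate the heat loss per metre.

Q' = 404 W/m

Resistance network (inner→outer):
  R'_copper = ln(0.130/0.115)/(2πk) = 0.1226/(2π·363) = 5.375×10^-5 m·K/W
  R'_ceramic fibre blanket = ln(0.201/0.130)/(2πk) = 0.4358/(2π·0.0784) = 0.8846 m·K/W
  R'_cast iron = ln(0.221/0.201)/(2πk) = 0.09486/(2π·55.3) = 2.730×10^-4 m·K/W
ΣR = 5.375×10^-5 + 0.8846 + 2.730×10^-4 = 0.8849 m·K/W
Q' = ΔT/ΣR = (385 °C − 27.7 °C)/0.8849 = 404 W/m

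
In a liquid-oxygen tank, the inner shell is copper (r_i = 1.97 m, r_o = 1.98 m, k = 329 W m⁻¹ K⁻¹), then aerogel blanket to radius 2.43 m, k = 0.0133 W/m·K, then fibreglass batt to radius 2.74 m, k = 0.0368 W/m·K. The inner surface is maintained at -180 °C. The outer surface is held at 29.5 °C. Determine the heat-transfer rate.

Resistance network (inner→outer):
  R_copper = (1/1.97 − 1/1.98)/(4πk) = 0.002564/(4π·329) = 6.201×10^-7 K/W
  R_aerogel blanket = (1/1.98 − 1/2.43)/(4πk) = 0.09353/(4π·0.0133) = 0.5596 K/W
  R_fibreglass batt = (1/2.43 − 1/2.74)/(4πk) = 0.04656/(4π·0.0368) = 0.1007 K/W
ΣR = 6.201×10^-7 + 0.5596 + 0.1007 = 0.6603 K/W
Q = ΔT/ΣR = (-180 °C − 29.5 °C)/0.6603 = -317 W
(Negative Q ⇒ heat flows inward; heat gain = 317 W.)

Q = 317 W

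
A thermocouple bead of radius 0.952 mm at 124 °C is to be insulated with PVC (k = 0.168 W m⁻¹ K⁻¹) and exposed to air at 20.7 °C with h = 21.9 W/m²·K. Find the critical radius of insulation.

For a sphere, r_cr = 2k_ins/h = 2·0.168/21.9 = 0.0153 m = 1.53 cm

r_cr = 1.53 cm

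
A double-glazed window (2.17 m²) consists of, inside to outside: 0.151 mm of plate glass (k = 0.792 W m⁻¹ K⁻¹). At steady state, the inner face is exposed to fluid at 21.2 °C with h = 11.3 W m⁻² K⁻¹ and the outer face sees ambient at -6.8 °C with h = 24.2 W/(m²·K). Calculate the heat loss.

Resistance network (inner→outer):
  R_conv,in = 1/(hA) = 1/(11.3·2.17) = 0.04078 K/W
  R_plate glass = L/(kA) = 1.51×10^-4/(0.792·2.17) = 8.786×10^-5 K/W
  R_conv,out = 1/(hA) = 1/(24.2·2.17) = 0.01904 K/W
ΣR = 0.04078 + 8.786×10^-5 + 0.01904 = 0.05991 K/W
Q = ΔT/ΣR = (21.2 °C − -6.8 °C)/0.05991 = 467 W

Q = 467 W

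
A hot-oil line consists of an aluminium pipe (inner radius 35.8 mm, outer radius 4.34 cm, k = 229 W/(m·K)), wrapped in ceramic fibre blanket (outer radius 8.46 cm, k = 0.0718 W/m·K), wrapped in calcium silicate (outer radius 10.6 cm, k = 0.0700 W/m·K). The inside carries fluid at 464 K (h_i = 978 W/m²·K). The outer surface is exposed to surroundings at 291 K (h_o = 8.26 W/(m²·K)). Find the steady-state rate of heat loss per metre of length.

Q' = 79.4 W/m

Treat each layer as a resistance in series:
  R'_conv,in = 1/(2πr h) = 1/(2π·0.0358·978) = 0.004546 m·K/W
  R'_aluminium = ln(0.0434/0.0358)/(2πk) = 0.1925/(2π·229) = 1.338×10^-4 m·K/W
  R'_ceramic fibre blanket = ln(0.0846/0.0434)/(2πk) = 0.6675/(2π·0.0718) = 1.480 m·K/W
  R'_calcium silicate = ln(0.106/0.0846)/(2πk) = 0.2255/(2π·0.0700) = 0.5127 m·K/W
  R'_conv,out = 1/(2πr h) = 1/(2π·0.106·8.26) = 0.1818 m·K/W
ΣR = 0.004546 + 1.338×10^-4 + 1.480 + 0.5127 + 0.1818 = 2.179 m·K/W
Q' = ΔT/ΣR = (464 K − 291 K)/2.179 = 79.4 W/m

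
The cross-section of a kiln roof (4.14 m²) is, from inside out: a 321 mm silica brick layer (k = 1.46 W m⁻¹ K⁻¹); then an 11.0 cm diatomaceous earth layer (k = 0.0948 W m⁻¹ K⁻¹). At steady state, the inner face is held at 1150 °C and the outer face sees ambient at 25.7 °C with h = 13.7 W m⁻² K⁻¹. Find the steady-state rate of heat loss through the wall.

Treat each layer as a resistance in series:
  R_silica brick = L/(kA) = 0.321/(1.46·4.14) = 0.05311 K/W
  R_diatomaceous earth = L/(kA) = 0.110/(0.0948·4.14) = 0.2803 K/W
  R_conv,out = 1/(hA) = 1/(13.7·4.14) = 0.01763 K/W
ΣR = 0.05311 + 0.2803 + 0.01763 = 0.3510 K/W
Q = ΔT/ΣR = (1150 °C − 25.7 °C)/0.3510 = 3200 W

Q = 3200 W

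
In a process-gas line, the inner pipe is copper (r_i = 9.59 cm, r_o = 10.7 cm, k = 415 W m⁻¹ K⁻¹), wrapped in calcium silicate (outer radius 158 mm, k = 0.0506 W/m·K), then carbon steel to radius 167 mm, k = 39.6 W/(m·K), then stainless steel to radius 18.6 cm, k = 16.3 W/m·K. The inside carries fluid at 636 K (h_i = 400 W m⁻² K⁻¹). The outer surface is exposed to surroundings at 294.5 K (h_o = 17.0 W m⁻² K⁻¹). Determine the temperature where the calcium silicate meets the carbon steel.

Resistance network (inner→outer):
  R'_conv,in = 1/(2πr h) = 1/(2π·0.0959·400) = 0.004149 m·K/W
  R'_copper = ln(0.107/0.0959)/(2πk) = 0.1095/(2π·415) = 4.200×10^-5 m·K/W
  R'_calcium silicate = ln(0.158/0.107)/(2πk) = 0.3898/(2π·0.0506) = 1.226 m·K/W
  R'_carbon steel = ln(0.167/0.158)/(2πk) = 0.05540/(2π·39.6) = 2.227×10^-4 m·K/W
  R'_stainless steel = ln(0.186/0.167)/(2πk) = 0.1078/(2π·16.3) = 0.001052 m·K/W
  R'_conv,out = 1/(2πr h) = 1/(2π·0.186·17.0) = 0.05033 m·K/W
ΣR = 0.004149 + 4.200×10^-5 + 1.226 + 2.227×10^-4 + 0.001052 + 0.05033 = 1.282 m·K/W
Q' = ΔT/ΣR = (636 K − 294.5 K)/1.282 = 266.4 W/m
From the inner boundary to the calcium silicate/carbon steel interface, ΣR_partial = 1.230 m·K/W.
T_interface = T_in − Q'·ΣR_partial = 636 K − (266.4)(1.230) = 308.3 K

T = 308.3 K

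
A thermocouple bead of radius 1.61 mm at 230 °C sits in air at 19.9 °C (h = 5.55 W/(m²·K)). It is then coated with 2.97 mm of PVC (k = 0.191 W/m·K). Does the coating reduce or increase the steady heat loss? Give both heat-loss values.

Critical radius for a sphere: r_cr = 2k/h = 0.0688 m = 6.88 cm.
Outer radius after coating: r₂ = 0.00161 + 0.00297 = 0.00458 m.
Since r₁ < r_cr and r₂ ≤ r_cr, the coating moves toward the maximum at r_cr — heat loss rises.
Bare: R = 1/(4πr₁²h) = 5532 K/W; Q = 210.1/5532 = 0.0380 W.
Coated: R = R_cond + R_conv = 851.4 K/W; Q = 210.1/851.4 = 0.247 W.

increases: 0.0380 → 0.247 W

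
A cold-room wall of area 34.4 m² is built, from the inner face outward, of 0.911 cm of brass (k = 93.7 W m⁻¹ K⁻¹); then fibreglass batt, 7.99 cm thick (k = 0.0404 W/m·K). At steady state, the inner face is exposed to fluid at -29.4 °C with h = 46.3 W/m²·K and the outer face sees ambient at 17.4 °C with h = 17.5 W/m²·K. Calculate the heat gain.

Q = 783 W

Series thermal resistances, inner to outer:
  R_conv,in = 1/(hA) = 1/(46.3·34.4) = 6.279×10^-4 K/W
  R_brass = L/(kA) = 0.00911/(93.7·34.4) = 2.826×10^-6 K/W
  R_fibreglass batt = L/(kA) = 0.0799/(0.0404·34.4) = 0.05749 K/W
  R_conv,out = 1/(hA) = 1/(17.5·34.4) = 0.001661 K/W
ΣR = 6.279×10^-4 + 2.826×10^-6 + 0.05749 + 0.001661 = 0.05978 K/W
Q = ΔT/ΣR = (-29.4 °C − 17.4 °C)/0.05978 = -783 W
(Negative Q ⇒ heat flows inward; heat gain = 783 W.)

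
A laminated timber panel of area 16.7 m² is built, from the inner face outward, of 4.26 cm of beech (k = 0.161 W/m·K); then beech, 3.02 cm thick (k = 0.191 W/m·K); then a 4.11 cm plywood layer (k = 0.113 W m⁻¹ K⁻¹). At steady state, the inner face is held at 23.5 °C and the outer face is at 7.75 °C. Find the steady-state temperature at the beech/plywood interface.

T = 15.0 °C

Series thermal resistances, inner to outer:
  R_beech = L/(kA) = 0.0426/(0.161·16.7) = 0.01584 K/W
  R_beech = L/(kA) = 0.0302/(0.191·16.7) = 0.009468 K/W
  R_plywood = L/(kA) = 0.0411/(0.113·16.7) = 0.02178 K/W
ΣR = 0.01584 + 0.009468 + 0.02178 = 0.04709 K/W
Q = ΔT/ΣR = (23.5 °C − 7.75 °C)/0.04709 = 334.5 W
From the inner boundary to the beech/plywood interface, ΣR_partial = 0.02531 K/W.
T_interface = T_in − Q·ΣR_partial = 23.5 °C − (334.5)(0.02531) = 15.0 °C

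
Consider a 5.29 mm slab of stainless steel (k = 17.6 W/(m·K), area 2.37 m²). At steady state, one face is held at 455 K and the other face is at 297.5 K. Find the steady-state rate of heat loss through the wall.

Q = kA·ΔT/L = 17.6 × 2.37 × |455 K − 297.5 K| / 0.00529 = 1.24×10^6 W

Q = 1.24×10^6 W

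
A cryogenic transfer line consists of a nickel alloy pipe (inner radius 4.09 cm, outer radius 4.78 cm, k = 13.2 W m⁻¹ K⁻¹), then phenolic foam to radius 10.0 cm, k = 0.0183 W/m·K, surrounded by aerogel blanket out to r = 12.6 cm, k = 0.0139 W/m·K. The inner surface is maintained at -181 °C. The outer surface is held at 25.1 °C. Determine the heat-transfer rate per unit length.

Q' = 22.7 W/m

Treat each layer as a resistance in series:
  R'_nickel alloy = ln(0.0478/0.0409)/(2πk) = 0.1559/(2π·13.2) = 0.001880 m·K/W
  R'_phenolic foam = ln(0.100/0.0478)/(2πk) = 0.7381/(2π·0.0183) = 6.420 m·K/W
  R'_aerogel blanket = ln(0.126/0.100)/(2πk) = 0.2311/(2π·0.0139) = 2.646 m·K/W
ΣR = 0.001880 + 6.420 + 2.646 = 9.068 m·K/W
Q' = ΔT/ΣR = (-181 °C − 25.1 °C)/9.068 = -22.7 W/m
(Negative Q' ⇒ heat flows inward; heat gain = 22.7 W/m.)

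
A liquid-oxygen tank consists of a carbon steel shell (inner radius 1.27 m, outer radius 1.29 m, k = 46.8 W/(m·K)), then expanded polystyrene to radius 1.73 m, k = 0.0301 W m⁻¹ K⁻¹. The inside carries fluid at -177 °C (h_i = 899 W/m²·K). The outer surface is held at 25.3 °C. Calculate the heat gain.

Q = 388 W

Series thermal resistances, inner to outer:
  R_conv,in = 1/(4πr²h) = 1/(4π·1.27²·899) = 5.488×10^-5 K/W
  R_carbon steel = (1/1.27 − 1/1.29)/(4πk) = 0.01221/(4π·46.8) = 2.076×10^-5 K/W
  R_expanded polystyrene = (1/1.29 − 1/1.73)/(4πk) = 0.1972/(4π·0.0301) = 0.5212 K/W
ΣR = 5.488×10^-5 + 2.076×10^-5 + 0.5212 = 0.5213 K/W
Q = ΔT/ΣR = (-177 °C − 25.3 °C)/0.5213 = -388 W
(Negative Q ⇒ heat flows inward; heat gain = 388 W.)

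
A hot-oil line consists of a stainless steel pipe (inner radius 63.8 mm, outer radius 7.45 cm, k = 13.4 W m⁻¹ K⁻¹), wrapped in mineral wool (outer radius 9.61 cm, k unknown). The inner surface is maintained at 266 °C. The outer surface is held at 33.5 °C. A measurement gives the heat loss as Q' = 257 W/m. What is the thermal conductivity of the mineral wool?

ΣR = ΔT/Q' = |266 − 33.5|/257 = 0.9047 m·K/W
Known resistances:
  R'_stainless steel = ln(0.0745/0.0638)/(2πk) = 0.1550/(2π·13.4) = 0.001842 m·K/W
R_mineral wool = ΣR − ΣR_known = 0.9047 − 0.001842 = 0.9029 m·K/W
ln(r₂/r₁)/(2πk) = 0.9029 ⇒ k = 0.2546/(2π·0.9029) = 0.0449 W/m·K

k = 0.0449 W/m·K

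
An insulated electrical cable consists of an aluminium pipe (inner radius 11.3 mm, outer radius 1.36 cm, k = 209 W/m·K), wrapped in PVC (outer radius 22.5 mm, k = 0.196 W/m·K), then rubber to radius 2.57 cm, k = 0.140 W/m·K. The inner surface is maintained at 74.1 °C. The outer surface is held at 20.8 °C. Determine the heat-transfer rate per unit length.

Treat each layer as a resistance in series:
  R'_aluminium = ln(0.0136/0.0113)/(2πk) = 0.1853/(2π·209) = 1.411×10^-4 m·K/W
  R'_PVC = ln(0.0225/0.0136)/(2πk) = 0.5034/(2π·0.196) = 0.4088 m·K/W
  R'_rubber = ln(0.0257/0.0225)/(2πk) = 0.1330/(2π·0.140) = 0.1512 m·K/W
ΣR = 1.411×10^-4 + 0.4088 + 0.1512 = 0.5601 m·K/W
Q' = ΔT/ΣR = (74.1 °C − 20.8 °C)/0.5601 = 95.2 W/m

Q' = 95.2 W/m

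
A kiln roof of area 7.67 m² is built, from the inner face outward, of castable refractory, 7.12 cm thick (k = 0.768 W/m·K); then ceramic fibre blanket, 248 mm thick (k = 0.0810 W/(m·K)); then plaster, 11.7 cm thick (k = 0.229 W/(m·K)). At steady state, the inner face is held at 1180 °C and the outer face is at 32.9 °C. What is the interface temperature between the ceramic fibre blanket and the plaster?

T = 193 °C

Series thermal resistances, inner to outer:
  R_castable refractory = L/(kA) = 0.0712/(0.768·7.67) = 0.01209 K/W
  R_ceramic fibre blanket = L/(kA) = 0.248/(0.0810·7.67) = 0.3992 K/W
  R_plaster = L/(kA) = 0.117/(0.229·7.67) = 0.06661 K/W
ΣR = 0.01209 + 0.3992 + 0.06661 = 0.4779 K/W
Q = ΔT/ΣR = (1180 °C − 32.9 °C)/0.4779 = 2400 W
From the inner boundary to the ceramic fibre blanket/plaster interface, ΣR_partial = 0.4113 K/W.
T_interface = T_in − Q·ΣR_partial = 1180 °C − (2400)(0.4113) = 193 °C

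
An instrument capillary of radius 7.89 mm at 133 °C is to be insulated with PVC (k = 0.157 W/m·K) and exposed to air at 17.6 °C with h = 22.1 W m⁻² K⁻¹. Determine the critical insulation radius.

r_cr = 0.710 cm

For a cylinder, r_cr = k_ins/h = 0.157/22.1 = 0.00710 m = 0.710 cm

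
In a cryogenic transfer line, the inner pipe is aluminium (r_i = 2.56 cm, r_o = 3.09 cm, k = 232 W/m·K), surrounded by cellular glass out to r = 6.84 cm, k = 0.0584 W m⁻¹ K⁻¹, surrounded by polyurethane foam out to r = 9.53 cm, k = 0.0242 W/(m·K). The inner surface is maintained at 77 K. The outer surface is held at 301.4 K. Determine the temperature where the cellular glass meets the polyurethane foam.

Resistance network (inner→outer):
  R'_aluminium = ln(0.0309/0.0256)/(2πk) = 0.1882/(2π·232) = 1.291×10^-4 m·K/W
  R'_cellular glass = ln(0.0684/0.0309)/(2πk) = 0.7946/(2π·0.0584) = 2.166 m·K/W
  R'_polyurethane foam = ln(0.0953/0.0684)/(2πk) = 0.3317/(2π·0.0242) = 2.181 m·K/W
ΣR = 1.291×10^-4 + 2.166 + 2.181 = 4.347 m·K/W
Q' = ΔT/ΣR = (77 K − 301.4 K)/4.347 = -51.62 W/m
From the inner boundary to the cellular glass/polyurethane foam interface, ΣR_partial = 2.166 m·K/W.
T_interface = T_in − Q'·ΣR_partial = 77 K − (-51.62)(2.166) = 188.8 K

T = 188.8 K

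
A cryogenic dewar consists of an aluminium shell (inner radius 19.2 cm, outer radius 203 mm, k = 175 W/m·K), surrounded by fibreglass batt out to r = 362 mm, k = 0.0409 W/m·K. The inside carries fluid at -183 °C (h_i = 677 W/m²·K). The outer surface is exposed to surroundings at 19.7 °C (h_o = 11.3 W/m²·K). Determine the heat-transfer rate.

Q = 47.5 W

Resistance network (inner→outer):
  R_conv,in = 1/(4πr²h) = 1/(4π·0.192²·677) = 0.003189 K/W
  R_aluminium = (1/0.192 − 1/0.203)/(4πk) = 0.2822/(4π·175) = 1.283×10^-4 K/W
  R_fibreglass batt = (1/0.203 − 1/0.362)/(4πk) = 2.164/(4π·0.0409) = 4.210 K/W
  R_conv,out = 1/(4πr²h) = 1/(4π·0.362²·11.3) = 0.05374 K/W
ΣR = 0.003189 + 1.283×10^-4 + 4.210 + 0.05374 = 4.267 K/W
Q = ΔT/ΣR = (-183 °C − 19.7 °C)/4.267 = -47.5 W
(Negative Q ⇒ heat flows inward; heat gain = 47.5 W.)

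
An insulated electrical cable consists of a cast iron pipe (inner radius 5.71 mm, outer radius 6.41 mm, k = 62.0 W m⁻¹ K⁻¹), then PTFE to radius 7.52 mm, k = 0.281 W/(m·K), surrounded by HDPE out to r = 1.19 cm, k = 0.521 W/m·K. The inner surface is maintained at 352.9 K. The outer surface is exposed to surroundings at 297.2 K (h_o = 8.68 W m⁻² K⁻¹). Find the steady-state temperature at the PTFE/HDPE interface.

Series thermal resistances, inner to outer:
  R'_cast iron = ln(0.00641/0.00571)/(2πk) = 0.1156/(2π·62.0) = 2.969×10^-4 m·K/W
  R'_PTFE = ln(0.00752/0.00641)/(2πk) = 0.1597/(2π·0.281) = 0.09046 m·K/W
  R'_HDPE = ln(0.0119/0.00752)/(2πk) = 0.4590/(2π·0.521) = 0.1402 m·K/W
  R'_conv,out = 1/(2πr h) = 1/(2π·0.0119·8.68) = 1.541 m·K/W
ΣR = 2.969×10^-4 + 0.09046 + 0.1402 + 1.541 = 1.772 m·K/W
Q' = ΔT/ΣR = (352.9 K − 297.2 K)/1.772 = 31.43 W/m
From the inner boundary to the PTFE/HDPE interface, ΣR_partial = 0.09076 m·K/W.
T_interface = T_in − Q'·ΣR_partial = 352.9 K − (31.43)(0.09076) = 350.0 K

T = 350.0 K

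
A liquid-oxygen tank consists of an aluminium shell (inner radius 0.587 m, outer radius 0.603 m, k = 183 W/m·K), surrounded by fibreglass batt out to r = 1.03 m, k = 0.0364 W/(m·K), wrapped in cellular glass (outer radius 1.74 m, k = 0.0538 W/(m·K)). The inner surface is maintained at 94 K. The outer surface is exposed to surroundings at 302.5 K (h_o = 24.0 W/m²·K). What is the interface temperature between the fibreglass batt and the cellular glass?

Series thermal resistances, inner to outer:
  R_aluminium = (1/0.587 − 1/0.603)/(4πk) = 0.04520/(4π·183) = 1.966×10^-5 K/W
  R_fibreglass batt = (1/0.603 − 1/1.03)/(4πk) = 0.6875/(4π·0.0364) = 1.503 K/W
  R_cellular glass = (1/1.03 − 1/1.74)/(4πk) = 0.3962/(4π·0.0538) = 0.5860 K/W
  R_conv,out = 1/(4πr²h) = 1/(4π·1.74²·24.0) = 0.001095 K/W
ΣR = 1.966×10^-5 + 1.503 + 0.5860 + 0.001095 = 2.090 K/W
Q = ΔT/ΣR = (94 K − 302.5 K)/2.090 = -99.76 W
From the inner boundary to the fibreglass batt/cellular glass interface, ΣR_partial = 1.503 K/W.
T_interface = T_in − Q·ΣR_partial = 94 K − (-99.76)(1.503) = 243.9 K

T = 243.9 K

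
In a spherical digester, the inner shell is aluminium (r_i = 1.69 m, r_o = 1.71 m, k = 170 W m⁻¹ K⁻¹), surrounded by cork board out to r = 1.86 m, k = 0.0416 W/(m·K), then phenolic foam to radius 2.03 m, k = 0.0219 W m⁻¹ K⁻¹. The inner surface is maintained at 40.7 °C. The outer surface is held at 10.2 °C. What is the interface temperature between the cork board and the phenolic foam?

Series thermal resistances, inner to outer:
  R_aluminium = (1/1.69 − 1/1.71)/(4πk) = 0.006921/(4π·170) = 3.240×10^-6 K/W
  R_cork board = (1/1.71 − 1/1.86)/(4πk) = 0.04716/(4π·0.0416) = 0.09022 K/W
  R_phenolic foam = (1/1.86 − 1/2.03)/(4πk) = 0.04502/(4π·0.0219) = 0.1636 K/W
ΣR = 3.240×10^-6 + 0.09022 + 0.1636 = 0.2538 K/W
Q = ΔT/ΣR = (40.7 °C − 10.2 °C)/0.2538 = 120.2 W
From the inner boundary to the cork board/phenolic foam interface, ΣR_partial = 0.09022 K/W.
T_interface = T_in − Q·ΣR_partial = 40.7 °C − (120.2)(0.09022) = 29.9 °C

T = 29.9 °C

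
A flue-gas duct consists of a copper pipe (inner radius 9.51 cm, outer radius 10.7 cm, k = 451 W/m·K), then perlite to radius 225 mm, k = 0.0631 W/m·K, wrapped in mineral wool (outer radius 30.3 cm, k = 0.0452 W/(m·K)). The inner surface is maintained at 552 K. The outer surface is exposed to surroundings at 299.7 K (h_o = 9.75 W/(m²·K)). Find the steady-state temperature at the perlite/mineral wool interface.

Treat each layer as a resistance in series:
  R'_copper = ln(0.107/0.0951)/(2πk) = 0.1179/(2π·451) = 4.161×10^-5 m·K/W
  R'_perlite = ln(0.225/0.107)/(2πk) = 0.7433/(2π·0.0631) = 1.875 m·K/W
  R'_mineral wool = ln(0.303/0.225)/(2πk) = 0.2976/(2π·0.0452) = 1.048 m·K/W
  R'_conv,out = 1/(2πr h) = 1/(2π·0.303·9.75) = 0.05387 m·K/W
ΣR = 4.161×10^-5 + 1.875 + 1.048 + 0.05387 = 2.977 m·K/W
Q' = ΔT/ΣR = (552 K − 299.7 K)/2.977 = 84.75 W/m
From the inner boundary to the perlite/mineral wool interface, ΣR_partial = 1.875 m·K/W.
T_interface = T_in − Q'·ΣR_partial = 552 K − (84.75)(1.875) = 393 K

T = 393 K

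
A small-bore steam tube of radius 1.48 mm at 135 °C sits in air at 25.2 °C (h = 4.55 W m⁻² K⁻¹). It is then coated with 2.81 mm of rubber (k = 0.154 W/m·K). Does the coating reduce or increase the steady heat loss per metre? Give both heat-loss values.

increases: 4.65 → 11.9 W/m

Critical radius for a cylinder: r_cr = k/h = 0.0338 m = 3.38 cm.
Outer radius after coating: r₂ = 0.00148 + 0.00281 = 0.00429 m.
Since r₁ < r_cr and r₂ ≤ r_cr, the coating moves toward the maximum at r_cr — heat loss rises.
Bare: R = 1/(2πr₁h) = 23.63 m·K/W; Q = 109.8/23.63 = 4.65 W/m.
Coated: R = R_cond + R_conv = 9.254 m·K/W; Q = 109.8/9.254 = 11.9 W/m.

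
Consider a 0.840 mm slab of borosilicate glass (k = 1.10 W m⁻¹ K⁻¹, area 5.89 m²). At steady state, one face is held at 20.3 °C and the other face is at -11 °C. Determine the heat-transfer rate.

Q = 241 kW

Q = kA·ΔT/L = 1.10 × 5.89 × |20.3 °C − -11 °C| / 8.40×10^-4 = 2.41×10^5 W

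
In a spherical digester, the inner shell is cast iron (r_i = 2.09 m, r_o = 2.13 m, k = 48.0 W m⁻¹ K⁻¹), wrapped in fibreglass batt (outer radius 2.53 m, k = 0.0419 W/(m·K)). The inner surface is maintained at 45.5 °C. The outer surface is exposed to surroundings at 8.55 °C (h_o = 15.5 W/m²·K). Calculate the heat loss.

Q = 261 W

Treat each layer as a resistance in series:
  R_cast iron = (1/2.09 − 1/2.13)/(4πk) = 0.008985/(4π·48.0) = 1.490×10^-5 K/W
  R_fibreglass batt = (1/2.13 − 1/2.53)/(4πk) = 0.07423/(4π·0.0419) = 0.1410 K/W
  R_conv,out = 1/(4πr²h) = 1/(4π·2.53²·15.5) = 8.021×10^-4 K/W
ΣR = 1.490×10^-5 + 0.1410 + 8.021×10^-4 = 0.1418 K/W
Q = ΔT/ΣR = (45.5 °C − 8.55 °C)/0.1418 = 261 W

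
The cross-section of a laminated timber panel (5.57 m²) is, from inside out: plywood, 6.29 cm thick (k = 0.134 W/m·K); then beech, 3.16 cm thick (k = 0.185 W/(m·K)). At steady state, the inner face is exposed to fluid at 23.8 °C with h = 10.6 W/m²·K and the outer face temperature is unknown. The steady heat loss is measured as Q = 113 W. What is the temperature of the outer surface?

T_out = 8.90 °C

Series resistances:
  R_conv,in = 1/(hA) = 1/(10.6·5.57) = 0.01694 K/W
  R_plywood = L/(kA) = 0.0629/(0.134·5.57) = 0.08427 K/W
  R_beech = L/(kA) = 0.0316/(0.185·5.57) = 0.03067 K/W
ΣR = 0.1319 K/W
ΔT = Q·ΣR = 113 × 0.1319 = 14.90 K
Heat flows outward, so T_out = T_in − ΔT = 23.8 − 14.90 = 8.90 °C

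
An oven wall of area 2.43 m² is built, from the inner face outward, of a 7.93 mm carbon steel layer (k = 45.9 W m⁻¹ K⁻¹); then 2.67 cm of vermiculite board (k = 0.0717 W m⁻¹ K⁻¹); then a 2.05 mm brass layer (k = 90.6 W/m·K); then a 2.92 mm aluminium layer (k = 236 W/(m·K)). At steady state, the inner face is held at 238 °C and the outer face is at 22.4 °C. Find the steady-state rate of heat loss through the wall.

Q = 1410 W

Treat each layer as a resistance in series:
  R_carbon steel = L/(kA) = 0.00793/(45.9·2.43) = 7.110×10^-5 K/W
  R_vermiculite board = L/(kA) = 0.0267/(0.0717·2.43) = 0.1532 K/W
  R_brass = L/(kA) = 0.00205/(90.6·2.43) = 9.311×10^-6 K/W
  R_aluminium = L/(kA) = 0.00292/(236·2.43) = 5.092×10^-6 K/W
ΣR = 7.110×10^-5 + 0.1532 + 9.311×10^-6 + 5.092×10^-6 = 0.1533 K/W
Q = ΔT/ΣR = (238 °C − 22.4 °C)/0.1533 = 1410 W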